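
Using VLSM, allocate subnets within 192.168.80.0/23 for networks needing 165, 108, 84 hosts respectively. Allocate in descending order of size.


165 hosts -> /24 (254 usable): 192.168.80.0/24
108 hosts -> /25 (126 usable): 192.168.81.0/25
84 hosts -> /25 (126 usable): 192.168.81.128/25
Allocation: 192.168.80.0/24 (165 hosts, 254 usable); 192.168.81.0/25 (108 hosts, 126 usable); 192.168.81.128/25 (84 hosts, 126 usable)


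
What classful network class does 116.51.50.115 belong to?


First octet: 116
Binary: 01110100
0xxxxxxx -> Class A (1-126)
Class A, default mask 255.0.0.0 (/8)


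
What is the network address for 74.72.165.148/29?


IP:   01001010.01001000.10100101.10010100
Mask: 11111111.11111111.11111111.11111000
AND operation:
Net:  01001010.01001000.10100101.10010000
Network: 74.72.165.144/29


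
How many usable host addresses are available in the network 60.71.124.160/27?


Host bits = 32 - 27 = 5
Total addresses = 2^5 = 32
Usable = total - 2 (network and broadcast)
Usable hosts: 30


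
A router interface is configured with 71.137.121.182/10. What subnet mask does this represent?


/10 means 10 network bits, 22 host bits
Binary: 11111111110000000000000000000000
Mask: 255.192.0.0


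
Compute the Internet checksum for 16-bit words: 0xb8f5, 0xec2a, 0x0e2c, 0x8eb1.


Sum all words (with carry folding):
+ 0xb8f5 = 0xb8f5
+ 0xec2a = 0xa520
+ 0x0e2c = 0xb34c
+ 0x8eb1 = 0x41fe
One's complement: ~0x41fe
Checksum = 0xbe01


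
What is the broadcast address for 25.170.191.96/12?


Network: 25.160.0.0/12
Host bits = 20
Set all host bits to 1:
Broadcast: 25.175.255.255


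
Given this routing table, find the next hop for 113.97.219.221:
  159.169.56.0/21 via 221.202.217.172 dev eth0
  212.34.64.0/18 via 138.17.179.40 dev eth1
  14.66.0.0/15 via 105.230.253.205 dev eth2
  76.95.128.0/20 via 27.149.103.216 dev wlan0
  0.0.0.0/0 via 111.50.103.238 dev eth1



Longest prefix match for 113.97.219.221:
  /21 159.169.56.0: no
  /18 212.34.64.0: no
  /15 14.66.0.0: no
  /20 76.95.128.0: no
  /0 0.0.0.0: MATCH
Selected: next-hop 111.50.103.238 via eth1 (matched /0)


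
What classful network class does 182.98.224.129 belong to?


First octet: 182
Binary: 10110110
10xxxxxx -> Class B (128-191)
Class B, default mask 255.255.0.0 (/16)


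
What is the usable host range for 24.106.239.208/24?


Network: 24.106.239.0
Broadcast: 24.106.239.255
First usable = network + 1
Last usable = broadcast - 1
Range: 24.106.239.1 to 24.106.239.254


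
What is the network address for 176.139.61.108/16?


IP:   10110000.10001011.00111101.01101100
Mask: 11111111.11111111.00000000.00000000
AND operation:
Net:  10110000.10001011.00000000.00000000
Network: 176.139.0.0/16


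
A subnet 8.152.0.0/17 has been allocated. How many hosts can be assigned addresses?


Host bits = 32 - 17 = 15
Total addresses = 2^15 = 32768
Usable = total - 2 (network and broadcast)
Usable hosts: 32766


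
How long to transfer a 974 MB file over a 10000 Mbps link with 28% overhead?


Effective throughput = 10000 * (1 - 28/100) = 7200 Mbps
File size in Mb = 974 * 8 = 7792 Mb
Time = 7792 / 7200
Time = 1.0822 seconds


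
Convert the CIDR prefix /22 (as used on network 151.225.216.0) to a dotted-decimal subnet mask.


/22 means 22 network bits, 10 host bits
Binary: 11111111111111111111110000000000
Mask: 255.255.252.0


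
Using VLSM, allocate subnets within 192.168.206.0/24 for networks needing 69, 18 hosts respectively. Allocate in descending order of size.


69 hosts -> /25 (126 usable): 192.168.206.0/25
18 hosts -> /27 (30 usable): 192.168.206.128/27
Allocation: 192.168.206.0/25 (69 hosts, 126 usable); 192.168.206.128/27 (18 hosts, 30 usable)


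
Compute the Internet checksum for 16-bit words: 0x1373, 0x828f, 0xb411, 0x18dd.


Sum all words (with carry folding):
+ 0x1373 = 0x1373
+ 0x828f = 0x9602
+ 0xb411 = 0x4a14
+ 0x18dd = 0x62f1
One's complement: ~0x62f1
Checksum = 0x9d0e


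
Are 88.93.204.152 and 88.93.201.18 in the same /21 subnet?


Mask: 255.255.248.0
88.93.204.152 AND mask = 88.93.200.0
88.93.201.18 AND mask = 88.93.200.0
Yes, same subnet (88.93.200.0)


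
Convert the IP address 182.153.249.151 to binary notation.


182 = 10110110
153 = 10011001
249 = 11111001
151 = 10010111
Binary: 10110110.10011001.11111001.10010111


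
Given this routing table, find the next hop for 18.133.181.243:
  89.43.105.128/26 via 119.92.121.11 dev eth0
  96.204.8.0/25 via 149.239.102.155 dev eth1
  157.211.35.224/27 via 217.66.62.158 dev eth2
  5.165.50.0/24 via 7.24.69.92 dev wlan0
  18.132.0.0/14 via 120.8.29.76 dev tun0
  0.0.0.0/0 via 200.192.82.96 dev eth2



Longest prefix match for 18.133.181.243:
  /26 89.43.105.128: no
  /25 96.204.8.0: no
  /27 157.211.35.224: no
  /24 5.165.50.0: no
  /14 18.132.0.0: MATCH
  /0 0.0.0.0: MATCH
Selected: next-hop 120.8.29.76 via tun0 (matched /14)


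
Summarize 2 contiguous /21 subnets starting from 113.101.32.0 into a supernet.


Original prefix: /21
Number of subnets: 2 = 2^1
New prefix = 21 - 1 = 20
Supernet: 113.101.32.0/20


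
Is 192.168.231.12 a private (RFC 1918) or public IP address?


RFC 1918 private ranges:
  10.0.0.0/8 (10.0.0.0 - 10.255.255.255)
  172.16.0.0/12 (172.16.0.0 - 172.31.255.255)
  192.168.0.0/16 (192.168.0.0 - 192.168.255.255)
Private (in 192.168.0.0/16)


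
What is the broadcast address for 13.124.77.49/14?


Network: 13.124.0.0/14
Host bits = 18
Set all host bits to 1:
Broadcast: 13.127.255.255


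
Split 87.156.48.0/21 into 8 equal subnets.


New prefix = 21 + 3 = 24
Each subnet has 256 addresses
  87.156.48.0/24
  87.156.49.0/24
  87.156.50.0/24
  87.156.51.0/24
  87.156.52.0/24
  87.156.53.0/24
  87.156.54.0/24
  87.156.55.0/24
Subnets: 87.156.48.0/24, 87.156.49.0/24, 87.156.50.0/24, 87.156.51.0/24, 87.156.52.0/24, 87.156.53.0/24, 87.156.54.0/24, 87.156.55.0/24


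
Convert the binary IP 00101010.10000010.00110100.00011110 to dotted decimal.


00101010 = 42
10000010 = 130
00110100 = 52
00011110 = 30
IP: 42.130.52.30


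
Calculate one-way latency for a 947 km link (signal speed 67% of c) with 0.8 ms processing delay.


Speed = 0.67 * 3e5 km/s = 201000 km/s
Propagation delay = 947 / 201000 = 0.0047 s = 4.7114 ms
Processing delay = 0.8 ms
Total one-way latency = 5.5114 ms


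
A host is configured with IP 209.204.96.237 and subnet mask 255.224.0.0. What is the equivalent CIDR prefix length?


Binary: 11111111.11100000.00000000.00000000
Count leading 1s
Prefix: /11


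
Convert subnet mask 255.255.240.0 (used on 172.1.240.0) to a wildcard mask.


Subnet mask: 255.255.240.0
Wildcard = 255.255.255.255 - subnet mask
255 - 255 = 0
255 - 255 = 0
255 - 240 = 15
255 - 0 = 255
Wildcard: 0.0.15.255


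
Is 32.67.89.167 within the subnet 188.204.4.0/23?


Subnet network: 188.204.4.0
Test IP AND mask: 32.67.88.0
No, 32.67.89.167 is not in 188.204.4.0/23


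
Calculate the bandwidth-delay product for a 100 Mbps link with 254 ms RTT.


BDP = bandwidth * RTT
= 100 Mbps * 254 ms
= 100 * 1e6 * 254 / 1000 bits
= 25400000 bits
= 3175000 bytes
= 3100.5859 KB
BDP = 25400000 bits (3175000 bytes)


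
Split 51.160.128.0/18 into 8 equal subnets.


New prefix = 18 + 3 = 21
Each subnet has 2048 addresses
  51.160.128.0/21
  51.160.136.0/21
  51.160.144.0/21
  51.160.152.0/21
  51.160.160.0/21
  51.160.168.0/21
  51.160.176.0/21
  51.160.184.0/21
Subnets: 51.160.128.0/21, 51.160.136.0/21, 51.160.144.0/21, 51.160.152.0/21, 51.160.160.0/21, 51.160.168.0/21, 51.160.176.0/21, 51.160.184.0/21


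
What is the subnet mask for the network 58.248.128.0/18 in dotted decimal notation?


/18 means 18 network bits, 14 host bits
Binary: 11111111111111111100000000000000
Mask: 255.255.192.0


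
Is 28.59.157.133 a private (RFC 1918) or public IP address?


RFC 1918 private ranges:
  10.0.0.0/8 (10.0.0.0 - 10.255.255.255)
  172.16.0.0/12 (172.16.0.0 - 172.31.255.255)
  192.168.0.0/16 (192.168.0.0 - 192.168.255.255)
Public (not in any RFC 1918 range)


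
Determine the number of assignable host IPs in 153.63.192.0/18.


Host bits = 32 - 18 = 14
Total addresses = 2^14 = 16384
Usable = total - 2 (network and broadcast)
Usable hosts: 16382


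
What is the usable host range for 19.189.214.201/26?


Network: 19.189.214.192
Broadcast: 19.189.214.255
First usable = network + 1
Last usable = broadcast - 1
Range: 19.189.214.193 to 19.189.214.254


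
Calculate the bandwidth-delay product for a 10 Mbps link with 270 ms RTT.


BDP = bandwidth * RTT
= 10 Mbps * 270 ms
= 10 * 1e6 * 270 / 1000 bits
= 2700000 bits
= 337500 bytes
= 329.5898 KB
BDP = 2700000 bits (337500 bytes)


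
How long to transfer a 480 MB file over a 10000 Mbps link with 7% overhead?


Effective throughput = 10000 * (1 - 7/100) = 9300 Mbps
File size in Mb = 480 * 8 = 3840 Mb
Time = 3840 / 9300
Time = 0.4129 seconds


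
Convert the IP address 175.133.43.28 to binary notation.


175 = 10101111
133 = 10000101
43 = 00101011
28 = 00011100
Binary: 10101111.10000101.00101011.00011100


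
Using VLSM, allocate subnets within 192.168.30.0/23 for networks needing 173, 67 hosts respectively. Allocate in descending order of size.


173 hosts -> /24 (254 usable): 192.168.30.0/24
67 hosts -> /25 (126 usable): 192.168.31.0/25
Allocation: 192.168.30.0/24 (173 hosts, 254 usable); 192.168.31.0/25 (67 hosts, 126 usable)


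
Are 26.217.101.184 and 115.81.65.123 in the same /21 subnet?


Mask: 255.255.248.0
26.217.101.184 AND mask = 26.217.96.0
115.81.65.123 AND mask = 115.81.64.0
No, different subnets (26.217.96.0 vs 115.81.64.0)


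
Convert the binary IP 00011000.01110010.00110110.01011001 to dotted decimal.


00011000 = 24
01110010 = 114
00110110 = 54
01011001 = 89
IP: 24.114.54.89


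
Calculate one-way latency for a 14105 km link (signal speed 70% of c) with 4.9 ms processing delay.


Speed = 0.7 * 3e5 km/s = 210000 km/s
Propagation delay = 14105 / 210000 = 0.0672 s = 67.1667 ms
Processing delay = 4.9 ms
Total one-way latency = 72.0667 ms


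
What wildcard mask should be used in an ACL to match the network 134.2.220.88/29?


Subnet mask: 255.255.255.248
Wildcard = 255.255.255.255 - subnet mask
255 - 255 = 0
255 - 255 = 0
255 - 255 = 0
255 - 248 = 7
Wildcard: 0.0.0.7


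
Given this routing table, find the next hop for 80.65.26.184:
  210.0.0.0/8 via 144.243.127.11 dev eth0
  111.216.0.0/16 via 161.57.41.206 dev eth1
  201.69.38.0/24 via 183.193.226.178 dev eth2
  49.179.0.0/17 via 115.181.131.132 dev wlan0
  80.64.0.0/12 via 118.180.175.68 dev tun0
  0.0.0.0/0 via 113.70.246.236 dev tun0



Longest prefix match for 80.65.26.184:
  /8 210.0.0.0: no
  /16 111.216.0.0: no
  /24 201.69.38.0: no
  /17 49.179.0.0: no
  /12 80.64.0.0: MATCH
  /0 0.0.0.0: MATCH
Selected: next-hop 118.180.175.68 via tun0 (matched /12)


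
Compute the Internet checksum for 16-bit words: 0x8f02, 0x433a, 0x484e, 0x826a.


Sum all words (with carry folding):
+ 0x8f02 = 0x8f02
+ 0x433a = 0xd23c
+ 0x484e = 0x1a8b
+ 0x826a = 0x9cf5
One's complement: ~0x9cf5
Checksum = 0x630a


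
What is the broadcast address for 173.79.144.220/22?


Network: 173.79.144.0/22
Host bits = 10
Set all host bits to 1:
Broadcast: 173.79.147.255


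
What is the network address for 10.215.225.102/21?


IP:   00001010.11010111.11100001.01100110
Mask: 11111111.11111111.11111000.00000000
AND operation:
Net:  00001010.11010111.11100000.00000000
Network: 10.215.224.0/21


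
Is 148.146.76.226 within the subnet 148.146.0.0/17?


Subnet network: 148.146.0.0
Test IP AND mask: 148.146.0.0
Yes, 148.146.76.226 is in 148.146.0.0/17


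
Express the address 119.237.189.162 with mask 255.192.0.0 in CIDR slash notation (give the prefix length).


Binary: 11111111.11000000.00000000.00000000
Count leading 1s
Prefix: /10


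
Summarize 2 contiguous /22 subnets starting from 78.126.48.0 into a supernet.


Original prefix: /22
Number of subnets: 2 = 2^1
New prefix = 22 - 1 = 21
Supernet: 78.126.48.0/21


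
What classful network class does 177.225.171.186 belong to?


First octet: 177
Binary: 10110001
10xxxxxx -> Class B (128-191)
Class B, default mask 255.255.0.0 (/16)


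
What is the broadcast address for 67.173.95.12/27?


Network: 67.173.95.0/27
Host bits = 5
Set all host bits to 1:
Broadcast: 67.173.95.31


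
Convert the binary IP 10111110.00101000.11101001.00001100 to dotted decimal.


10111110 = 190
00101000 = 40
11101001 = 233
00001100 = 12
IP: 190.40.233.12


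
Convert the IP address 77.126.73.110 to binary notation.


77 = 01001101
126 = 01111110
73 = 01001001
110 = 01101110
Binary: 01001101.01111110.01001001.01101110


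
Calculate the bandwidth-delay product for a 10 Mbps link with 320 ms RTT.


BDP = bandwidth * RTT
= 10 Mbps * 320 ms
= 10 * 1e6 * 320 / 1000 bits
= 3200000 bits
= 400000 bytes
= 390.625 KB
BDP = 3200000 bits (400000 bytes)


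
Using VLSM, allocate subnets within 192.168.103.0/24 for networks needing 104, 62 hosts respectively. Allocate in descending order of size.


104 hosts -> /25 (126 usable): 192.168.103.0/25
62 hosts -> /26 (62 usable): 192.168.103.128/26
Allocation: 192.168.103.0/25 (104 hosts, 126 usable); 192.168.103.128/26 (62 hosts, 62 usable)


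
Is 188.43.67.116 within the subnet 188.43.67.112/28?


Subnet network: 188.43.67.112
Test IP AND mask: 188.43.67.112
Yes, 188.43.67.116 is in 188.43.67.112/28


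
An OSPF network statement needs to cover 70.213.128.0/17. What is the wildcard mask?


Subnet mask: 255.255.128.0
Wildcard = 255.255.255.255 - subnet mask
255 - 255 = 0
255 - 255 = 0
255 - 128 = 127
255 - 0 = 255
Wildcard: 0.0.127.255


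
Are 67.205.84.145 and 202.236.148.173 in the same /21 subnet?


Mask: 255.255.248.0
67.205.84.145 AND mask = 67.205.80.0
202.236.148.173 AND mask = 202.236.144.0
No, different subnets (67.205.80.0 vs 202.236.144.0)


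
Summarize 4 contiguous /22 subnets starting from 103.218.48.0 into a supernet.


Original prefix: /22
Number of subnets: 4 = 2^2
New prefix = 22 - 2 = 20
Supernet: 103.218.48.0/20


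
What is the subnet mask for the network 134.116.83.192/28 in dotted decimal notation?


/28 means 28 network bits, 4 host bits
Binary: 11111111111111111111111111110000
Mask: 255.255.255.240


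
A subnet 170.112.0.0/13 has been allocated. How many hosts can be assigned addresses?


Host bits = 32 - 13 = 19
Total addresses = 2^19 = 524288
Usable = total - 2 (network and broadcast)
Usable hosts: 524286


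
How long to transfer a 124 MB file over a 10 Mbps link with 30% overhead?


Effective throughput = 10 * (1 - 30/100) = 7 Mbps
File size in Mb = 124 * 8 = 992 Mb
Time = 992 / 7
Time = 141.7143 seconds


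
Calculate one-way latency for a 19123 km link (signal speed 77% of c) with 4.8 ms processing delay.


Speed = 0.77 * 3e5 km/s = 231000 km/s
Propagation delay = 19123 / 231000 = 0.0828 s = 82.7835 ms
Processing delay = 4.8 ms
Total one-way latency = 87.5835 ms


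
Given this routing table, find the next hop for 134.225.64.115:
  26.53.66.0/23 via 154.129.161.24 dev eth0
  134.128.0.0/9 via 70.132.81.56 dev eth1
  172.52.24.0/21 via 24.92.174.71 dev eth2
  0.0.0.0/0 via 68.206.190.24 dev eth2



Longest prefix match for 134.225.64.115:
  /23 26.53.66.0: no
  /9 134.128.0.0: MATCH
  /21 172.52.24.0: no
  /0 0.0.0.0: MATCH
Selected: next-hop 70.132.81.56 via eth1 (matched /9)


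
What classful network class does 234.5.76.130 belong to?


First octet: 234
Binary: 11101010
1110xxxx -> Class D (224-239)
Class D (multicast), default mask N/A


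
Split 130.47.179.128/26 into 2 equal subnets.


New prefix = 26 + 1 = 27
Each subnet has 32 addresses
  130.47.179.128/27
  130.47.179.160/27
Subnets: 130.47.179.128/27, 130.47.179.160/27


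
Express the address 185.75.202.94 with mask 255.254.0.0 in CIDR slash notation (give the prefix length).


Binary: 11111111.11111110.00000000.00000000
Count leading 1s
Prefix: /15


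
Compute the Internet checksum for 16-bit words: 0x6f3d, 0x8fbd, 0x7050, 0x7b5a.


Sum all words (with carry folding):
+ 0x6f3d = 0x6f3d
+ 0x8fbd = 0xfefa
+ 0x7050 = 0x6f4b
+ 0x7b5a = 0xeaa5
One's complement: ~0xeaa5
Checksum = 0x155a


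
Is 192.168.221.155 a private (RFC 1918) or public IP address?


RFC 1918 private ranges:
  10.0.0.0/8 (10.0.0.0 - 10.255.255.255)
  172.16.0.0/12 (172.16.0.0 - 172.31.255.255)
  192.168.0.0/16 (192.168.0.0 - 192.168.255.255)
Private (in 192.168.0.0/16)


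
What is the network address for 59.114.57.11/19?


IP:   00111011.01110010.00111001.00001011
Mask: 11111111.11111111.11100000.00000000
AND operation:
Net:  00111011.01110010.00100000.00000000
Network: 59.114.32.0/19


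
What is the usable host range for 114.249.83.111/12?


Network: 114.240.0.0
Broadcast: 114.255.255.255
First usable = network + 1
Last usable = broadcast - 1
Range: 114.240.0.1 to 114.255.255.254


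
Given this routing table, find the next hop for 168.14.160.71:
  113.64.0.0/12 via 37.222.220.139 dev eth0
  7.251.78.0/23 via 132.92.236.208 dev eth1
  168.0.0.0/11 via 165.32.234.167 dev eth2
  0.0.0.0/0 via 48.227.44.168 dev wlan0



Longest prefix match for 168.14.160.71:
  /12 113.64.0.0: no
  /23 7.251.78.0: no
  /11 168.0.0.0: MATCH
  /0 0.0.0.0: MATCH
Selected: next-hop 165.32.234.167 via eth2 (matched /11)


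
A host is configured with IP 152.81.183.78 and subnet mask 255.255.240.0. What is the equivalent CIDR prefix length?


Binary: 11111111.11111111.11110000.00000000
Count leading 1s
Prefix: /20


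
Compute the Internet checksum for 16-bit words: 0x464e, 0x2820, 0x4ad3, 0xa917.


Sum all words (with carry folding):
+ 0x464e = 0x464e
+ 0x2820 = 0x6e6e
+ 0x4ad3 = 0xb941
+ 0xa917 = 0x6259
One's complement: ~0x6259
Checksum = 0x9da6


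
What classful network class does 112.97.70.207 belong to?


First octet: 112
Binary: 01110000
0xxxxxxx -> Class A (1-126)
Class A, default mask 255.0.0.0 (/8)


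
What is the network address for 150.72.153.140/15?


IP:   10010110.01001000.10011001.10001100
Mask: 11111111.11111110.00000000.00000000
AND operation:
Net:  10010110.01001000.00000000.00000000
Network: 150.72.0.0/15


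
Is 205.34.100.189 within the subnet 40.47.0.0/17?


Subnet network: 40.47.0.0
Test IP AND mask: 205.34.0.0
No, 205.34.100.189 is not in 40.47.0.0/17


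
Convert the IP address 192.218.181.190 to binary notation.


192 = 11000000
218 = 11011010
181 = 10110101
190 = 10111110
Binary: 11000000.11011010.10110101.10111110


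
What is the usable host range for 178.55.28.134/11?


Network: 178.32.0.0
Broadcast: 178.63.255.255
First usable = network + 1
Last usable = broadcast - 1
Range: 178.32.0.1 to 178.63.255.254


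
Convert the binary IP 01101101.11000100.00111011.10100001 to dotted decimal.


01101101 = 109
11000100 = 196
00111011 = 59
10100001 = 161
IP: 109.196.59.161


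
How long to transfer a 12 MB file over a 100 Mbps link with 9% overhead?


Effective throughput = 100 * (1 - 9/100) = 91 Mbps
File size in Mb = 12 * 8 = 96 Mb
Time = 96 / 91
Time = 1.0549 seconds


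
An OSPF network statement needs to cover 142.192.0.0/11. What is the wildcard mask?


Subnet mask: 255.224.0.0
Wildcard = 255.255.255.255 - subnet mask
255 - 255 = 0
255 - 224 = 31
255 - 0 = 255
255 - 0 = 255
Wildcard: 0.31.255.255


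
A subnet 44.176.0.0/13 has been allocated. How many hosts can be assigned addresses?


Host bits = 32 - 13 = 19
Total addresses = 2^19 = 524288
Usable = total - 2 (network and broadcast)
Usable hosts: 524286


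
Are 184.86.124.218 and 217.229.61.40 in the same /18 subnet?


Mask: 255.255.192.0
184.86.124.218 AND mask = 184.86.64.0
217.229.61.40 AND mask = 217.229.0.0
No, different subnets (184.86.64.0 vs 217.229.0.0)


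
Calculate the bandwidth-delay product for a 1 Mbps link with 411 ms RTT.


BDP = bandwidth * RTT
= 1 Mbps * 411 ms
= 1 * 1e6 * 411 / 1000 bits
= 411000 bits
= 51375 bytes
= 50.1709 KB
BDP = 411000 bits (51375 bytes)


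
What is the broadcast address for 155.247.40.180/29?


Network: 155.247.40.176/29
Host bits = 3
Set all host bits to 1:
Broadcast: 155.247.40.183


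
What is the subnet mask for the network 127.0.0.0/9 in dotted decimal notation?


/9 means 9 network bits, 23 host bits
Binary: 11111111100000000000000000000000
Mask: 255.128.0.0


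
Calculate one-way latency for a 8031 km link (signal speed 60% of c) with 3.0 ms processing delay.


Speed = 0.6 * 3e5 km/s = 180000 km/s
Propagation delay = 8031 / 180000 = 0.0446 s = 44.6167 ms
Processing delay = 3.0 ms
Total one-way latency = 47.6167 ms


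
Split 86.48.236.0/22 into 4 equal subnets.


New prefix = 22 + 2 = 24
Each subnet has 256 addresses
  86.48.236.0/24
  86.48.237.0/24
  86.48.238.0/24
  86.48.239.0/24
Subnets: 86.48.236.0/24, 86.48.237.0/24, 86.48.238.0/24, 86.48.239.0/24


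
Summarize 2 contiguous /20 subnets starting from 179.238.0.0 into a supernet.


Original prefix: /20
Number of subnets: 2 = 2^1
New prefix = 20 - 1 = 19
Supernet: 179.238.0.0/19


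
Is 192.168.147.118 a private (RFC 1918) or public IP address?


RFC 1918 private ranges:
  10.0.0.0/8 (10.0.0.0 - 10.255.255.255)
  172.16.0.0/12 (172.16.0.0 - 172.31.255.255)
  192.168.0.0/16 (192.168.0.0 - 192.168.255.255)
Private (in 192.168.0.0/16)


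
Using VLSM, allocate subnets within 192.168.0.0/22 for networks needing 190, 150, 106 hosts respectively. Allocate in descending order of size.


190 hosts -> /24 (254 usable): 192.168.0.0/24
150 hosts -> /24 (254 usable): 192.168.1.0/24
106 hosts -> /25 (126 usable): 192.168.2.0/25
Allocation: 192.168.0.0/24 (190 hosts, 254 usable); 192.168.1.0/24 (150 hosts, 254 usable); 192.168.2.0/25 (106 hosts, 126 usable)


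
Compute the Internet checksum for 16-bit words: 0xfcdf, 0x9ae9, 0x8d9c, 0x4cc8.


Sum all words (with carry folding):
+ 0xfcdf = 0xfcdf
+ 0x9ae9 = 0x97c9
+ 0x8d9c = 0x2566
+ 0x4cc8 = 0x722e
One's complement: ~0x722e
Checksum = 0x8dd1


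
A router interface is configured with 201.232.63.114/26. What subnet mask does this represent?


/26 means 26 network bits, 6 host bits
Binary: 11111111111111111111111111000000
Mask: 255.255.255.192


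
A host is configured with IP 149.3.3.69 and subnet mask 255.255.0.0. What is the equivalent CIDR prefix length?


Binary: 11111111.11111111.00000000.00000000
Count leading 1s
Prefix: /16


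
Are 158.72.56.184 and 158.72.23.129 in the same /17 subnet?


Mask: 255.255.128.0
158.72.56.184 AND mask = 158.72.0.0
158.72.23.129 AND mask = 158.72.0.0
Yes, same subnet (158.72.0.0)


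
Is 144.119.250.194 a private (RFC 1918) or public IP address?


RFC 1918 private ranges:
  10.0.0.0/8 (10.0.0.0 - 10.255.255.255)
  172.16.0.0/12 (172.16.0.0 - 172.31.255.255)
  192.168.0.0/16 (192.168.0.0 - 192.168.255.255)
Public (not in any RFC 1918 range)


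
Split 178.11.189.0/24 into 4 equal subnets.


New prefix = 24 + 2 = 26
Each subnet has 64 addresses
  178.11.189.0/26
  178.11.189.64/26
  178.11.189.128/26
  178.11.189.192/26
Subnets: 178.11.189.0/26, 178.11.189.64/26, 178.11.189.128/26, 178.11.189.192/26


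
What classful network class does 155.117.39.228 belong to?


First octet: 155
Binary: 10011011
10xxxxxx -> Class B (128-191)
Class B, default mask 255.255.0.0 (/16)


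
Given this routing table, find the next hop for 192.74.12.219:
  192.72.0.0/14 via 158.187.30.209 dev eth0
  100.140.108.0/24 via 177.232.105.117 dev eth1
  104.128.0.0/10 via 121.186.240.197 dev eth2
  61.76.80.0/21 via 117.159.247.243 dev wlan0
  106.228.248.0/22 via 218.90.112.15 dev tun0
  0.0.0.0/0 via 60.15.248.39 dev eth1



Longest prefix match for 192.74.12.219:
  /14 192.72.0.0: MATCH
  /24 100.140.108.0: no
  /10 104.128.0.0: no
  /21 61.76.80.0: no
  /22 106.228.248.0: no
  /0 0.0.0.0: MATCH
Selected: next-hop 158.187.30.209 via eth0 (matched /14)


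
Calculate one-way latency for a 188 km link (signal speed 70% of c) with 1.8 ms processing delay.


Speed = 0.7 * 3e5 km/s = 210000 km/s
Propagation delay = 188 / 210000 = 0.0009 s = 0.8952 ms
Processing delay = 1.8 ms
Total one-way latency = 2.6952 ms


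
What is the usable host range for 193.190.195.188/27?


Network: 193.190.195.160
Broadcast: 193.190.195.191
First usable = network + 1
Last usable = broadcast - 1
Range: 193.190.195.161 to 193.190.195.190


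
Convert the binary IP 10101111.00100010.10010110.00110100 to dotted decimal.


10101111 = 175
00100010 = 34
10010110 = 150
00110100 = 52
IP: 175.34.150.52


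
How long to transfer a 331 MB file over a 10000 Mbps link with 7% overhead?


Effective throughput = 10000 * (1 - 7/100) = 9300 Mbps
File size in Mb = 331 * 8 = 2648 Mb
Time = 2648 / 9300
Time = 0.2847 seconds


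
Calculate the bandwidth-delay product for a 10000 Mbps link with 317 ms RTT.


BDP = bandwidth * RTT
= 10000 Mbps * 317 ms
= 10000 * 1e6 * 317 / 1000 bits
= 3170000000 bits
= 396250000 bytes
= 386962.8906 KB
BDP = 3170000000 bits (396250000 bytes)


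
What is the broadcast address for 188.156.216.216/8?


Network: 188.0.0.0/8
Host bits = 24
Set all host bits to 1:
Broadcast: 188.255.255.255


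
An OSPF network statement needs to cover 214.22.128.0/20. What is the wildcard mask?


Subnet mask: 255.255.240.0
Wildcard = 255.255.255.255 - subnet mask
255 - 255 = 0
255 - 255 = 0
255 - 240 = 15
255 - 0 = 255
Wildcard: 0.0.15.255


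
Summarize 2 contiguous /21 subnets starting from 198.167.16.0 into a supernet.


Original prefix: /21
Number of subnets: 2 = 2^1
New prefix = 21 - 1 = 20
Supernet: 198.167.16.0/20


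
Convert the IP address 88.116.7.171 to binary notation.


88 = 01011000
116 = 01110100
7 = 00000111
171 = 10101011
Binary: 01011000.01110100.00000111.10101011


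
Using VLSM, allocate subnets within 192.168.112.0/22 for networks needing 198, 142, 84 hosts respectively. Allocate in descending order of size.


198 hosts -> /24 (254 usable): 192.168.112.0/24
142 hosts -> /24 (254 usable): 192.168.113.0/24
84 hosts -> /25 (126 usable): 192.168.114.0/25
Allocation: 192.168.112.0/24 (198 hosts, 254 usable); 192.168.113.0/24 (142 hosts, 254 usable); 192.168.114.0/25 (84 hosts, 126 usable)


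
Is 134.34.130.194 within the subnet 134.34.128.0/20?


Subnet network: 134.34.128.0
Test IP AND mask: 134.34.128.0
Yes, 134.34.130.194 is in 134.34.128.0/20


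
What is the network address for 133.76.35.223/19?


IP:   10000101.01001100.00100011.11011111
Mask: 11111111.11111111.11100000.00000000
AND operation:
Net:  10000101.01001100.00100000.00000000
Network: 133.76.32.0/19


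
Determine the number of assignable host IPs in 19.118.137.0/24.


Host bits = 32 - 24 = 8
Total addresses = 2^8 = 256
Usable = total - 2 (network and broadcast)
Usable hosts: 254


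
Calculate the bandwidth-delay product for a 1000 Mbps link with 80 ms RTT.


BDP = bandwidth * RTT
= 1000 Mbps * 80 ms
= 1000 * 1e6 * 80 / 1000 bits
= 80000000 bits
= 10000000 bytes
= 9765.625 KB
BDP = 80000000 bits (10000000 bytes)


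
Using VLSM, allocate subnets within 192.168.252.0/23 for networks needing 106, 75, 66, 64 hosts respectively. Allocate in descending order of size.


106 hosts -> /25 (126 usable): 192.168.252.0/25
75 hosts -> /25 (126 usable): 192.168.252.128/25
66 hosts -> /25 (126 usable): 192.168.253.0/25
64 hosts -> /25 (126 usable): 192.168.253.128/25
Allocation: 192.168.252.0/25 (106 hosts, 126 usable); 192.168.252.128/25 (75 hosts, 126 usable); 192.168.253.0/25 (66 hosts, 126 usable); 192.168.253.128/25 (64 hosts, 126 usable)


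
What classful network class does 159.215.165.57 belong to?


First octet: 159
Binary: 10011111
10xxxxxx -> Class B (128-191)
Class B, default mask 255.255.0.0 (/16)


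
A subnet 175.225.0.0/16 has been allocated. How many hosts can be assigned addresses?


Host bits = 32 - 16 = 16
Total addresses = 2^16 = 65536
Usable = total - 2 (network and broadcast)
Usable hosts: 65534


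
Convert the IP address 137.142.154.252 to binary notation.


137 = 10001001
142 = 10001110
154 = 10011010
252 = 11111100
Binary: 10001001.10001110.10011010.11111100


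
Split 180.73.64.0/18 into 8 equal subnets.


New prefix = 18 + 3 = 21
Each subnet has 2048 addresses
  180.73.64.0/21
  180.73.72.0/21
  180.73.80.0/21
  180.73.88.0/21
  180.73.96.0/21
  180.73.104.0/21
  180.73.112.0/21
  180.73.120.0/21
Subnets: 180.73.64.0/21, 180.73.72.0/21, 180.73.80.0/21, 180.73.88.0/21, 180.73.96.0/21, 180.73.104.0/21, 180.73.112.0/21, 180.73.120.0/21


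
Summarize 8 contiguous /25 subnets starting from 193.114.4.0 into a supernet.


Original prefix: /25
Number of subnets: 8 = 2^3
New prefix = 25 - 3 = 22
Supernet: 193.114.4.0/22


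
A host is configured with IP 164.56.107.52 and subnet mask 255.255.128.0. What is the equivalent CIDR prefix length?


Binary: 11111111.11111111.10000000.00000000
Count leading 1s
Prefix: /17


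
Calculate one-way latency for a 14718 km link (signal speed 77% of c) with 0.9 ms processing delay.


Speed = 0.77 * 3e5 km/s = 231000 km/s
Propagation delay = 14718 / 231000 = 0.0637 s = 63.7143 ms
Processing delay = 0.9 ms
Total one-way latency = 64.6143 ms


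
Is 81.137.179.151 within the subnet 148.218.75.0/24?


Subnet network: 148.218.75.0
Test IP AND mask: 81.137.179.0
No, 81.137.179.151 is not in 148.218.75.0/24


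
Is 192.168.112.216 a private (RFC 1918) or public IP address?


RFC 1918 private ranges:
  10.0.0.0/8 (10.0.0.0 - 10.255.255.255)
  172.16.0.0/12 (172.16.0.0 - 172.31.255.255)
  192.168.0.0/16 (192.168.0.0 - 192.168.255.255)
Private (in 192.168.0.0/16)


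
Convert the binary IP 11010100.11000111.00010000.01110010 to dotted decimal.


11010100 = 212
11000111 = 199
00010000 = 16
01110010 = 114
IP: 212.199.16.114


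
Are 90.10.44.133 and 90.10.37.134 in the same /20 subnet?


Mask: 255.255.240.0
90.10.44.133 AND mask = 90.10.32.0
90.10.37.134 AND mask = 90.10.32.0
Yes, same subnet (90.10.32.0)


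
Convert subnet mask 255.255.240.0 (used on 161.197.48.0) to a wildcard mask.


Subnet mask: 255.255.240.0
Wildcard = 255.255.255.255 - subnet mask
255 - 255 = 0
255 - 255 = 0
255 - 240 = 15
255 - 0 = 255
Wildcard: 0.0.15.255


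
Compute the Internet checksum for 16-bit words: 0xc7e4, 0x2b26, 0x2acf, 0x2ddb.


Sum all words (with carry folding):
+ 0xc7e4 = 0xc7e4
+ 0x2b26 = 0xf30a
+ 0x2acf = 0x1dda
+ 0x2ddb = 0x4bb5
One's complement: ~0x4bb5
Checksum = 0xb44a


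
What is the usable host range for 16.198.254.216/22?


Network: 16.198.252.0
Broadcast: 16.198.255.255
First usable = network + 1
Last usable = broadcast - 1
Range: 16.198.252.1 to 16.198.255.254


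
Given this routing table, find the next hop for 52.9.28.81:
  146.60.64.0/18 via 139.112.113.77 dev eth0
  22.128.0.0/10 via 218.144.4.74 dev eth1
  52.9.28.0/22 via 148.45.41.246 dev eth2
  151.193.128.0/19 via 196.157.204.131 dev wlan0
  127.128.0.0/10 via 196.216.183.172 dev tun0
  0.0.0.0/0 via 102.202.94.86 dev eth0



Longest prefix match for 52.9.28.81:
  /18 146.60.64.0: no
  /10 22.128.0.0: no
  /22 52.9.28.0: MATCH
  /19 151.193.128.0: no
  /10 127.128.0.0: no
  /0 0.0.0.0: MATCH
Selected: next-hop 148.45.41.246 via eth2 (matched /22)


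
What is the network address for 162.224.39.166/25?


IP:   10100010.11100000.00100111.10100110
Mask: 11111111.11111111.11111111.10000000
AND operation:
Net:  10100010.11100000.00100111.10000000
Network: 162.224.39.128/25


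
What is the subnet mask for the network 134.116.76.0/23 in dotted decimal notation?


/23 means 23 network bits, 9 host bits
Binary: 11111111111111111111111000000000
Mask: 255.255.254.0


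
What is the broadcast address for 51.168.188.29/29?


Network: 51.168.188.24/29
Host bits = 3
Set all host bits to 1:
Broadcast: 51.168.188.31


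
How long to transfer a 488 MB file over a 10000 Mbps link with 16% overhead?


Effective throughput = 10000 * (1 - 16/100) = 8400 Mbps
File size in Mb = 488 * 8 = 3904 Mb
Time = 3904 / 8400
Time = 0.4648 seconds


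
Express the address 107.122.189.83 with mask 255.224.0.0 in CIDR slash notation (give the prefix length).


Binary: 11111111.11100000.00000000.00000000
Count leading 1s
Prefix: /11


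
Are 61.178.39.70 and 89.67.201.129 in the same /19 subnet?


Mask: 255.255.224.0
61.178.39.70 AND mask = 61.178.32.0
89.67.201.129 AND mask = 89.67.192.0
No, different subnets (61.178.32.0 vs 89.67.192.0)


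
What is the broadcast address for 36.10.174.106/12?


Network: 36.0.0.0/12
Host bits = 20
Set all host bits to 1:
Broadcast: 36.15.255.255


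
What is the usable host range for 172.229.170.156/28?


Network: 172.229.170.144
Broadcast: 172.229.170.159
First usable = network + 1
Last usable = broadcast - 1
Range: 172.229.170.145 to 172.229.170.158


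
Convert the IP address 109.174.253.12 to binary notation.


109 = 01101101
174 = 10101110
253 = 11111101
12 = 00001100
Binary: 01101101.10101110.11111101.00001100


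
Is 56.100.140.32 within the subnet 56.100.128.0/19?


Subnet network: 56.100.128.0
Test IP AND mask: 56.100.128.0
Yes, 56.100.140.32 is in 56.100.128.0/19


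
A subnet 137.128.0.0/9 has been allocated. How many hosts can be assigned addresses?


Host bits = 32 - 9 = 23
Total addresses = 2^23 = 8388608
Usable = total - 2 (network and broadcast)
Usable hosts: 8388606


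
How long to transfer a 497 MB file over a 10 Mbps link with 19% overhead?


Effective throughput = 10 * (1 - 19/100) = 8.1 Mbps
File size in Mb = 497 * 8 = 3976 Mb
Time = 3976 / 8.1
Time = 490.8642 seconds


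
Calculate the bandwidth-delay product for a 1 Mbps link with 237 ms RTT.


BDP = bandwidth * RTT
= 1 Mbps * 237 ms
= 1 * 1e6 * 237 / 1000 bits
= 237000 bits
= 29625 bytes
= 28.9307 KB
BDP = 237000 bits (29625 bytes)


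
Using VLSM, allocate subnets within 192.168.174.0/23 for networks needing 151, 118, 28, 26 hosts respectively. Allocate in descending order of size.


151 hosts -> /24 (254 usable): 192.168.174.0/24
118 hosts -> /25 (126 usable): 192.168.175.0/25
28 hosts -> /27 (30 usable): 192.168.175.128/27
26 hosts -> /27 (30 usable): 192.168.175.160/27
Allocation: 192.168.174.0/24 (151 hosts, 254 usable); 192.168.175.0/25 (118 hosts, 126 usable); 192.168.175.128/27 (28 hosts, 30 usable); 192.168.175.160/27 (26 hosts, 30 usable)


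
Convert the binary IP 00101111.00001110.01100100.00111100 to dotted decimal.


00101111 = 47
00001110 = 14
01100100 = 100
00111100 = 60
IP: 47.14.100.60


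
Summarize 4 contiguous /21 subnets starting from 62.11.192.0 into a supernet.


Original prefix: /21
Number of subnets: 4 = 2^2
New prefix = 21 - 2 = 19
Supernet: 62.11.192.0/19


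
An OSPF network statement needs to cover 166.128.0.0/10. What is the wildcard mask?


Subnet mask: 255.192.0.0
Wildcard = 255.255.255.255 - subnet mask
255 - 255 = 0
255 - 192 = 63
255 - 0 = 255
255 - 0 = 255
Wildcard: 0.63.255.255


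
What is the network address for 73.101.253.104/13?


IP:   01001001.01100101.11111101.01101000
Mask: 11111111.11111000.00000000.00000000
AND operation:
Net:  01001001.01100000.00000000.00000000
Network: 73.96.0.0/13


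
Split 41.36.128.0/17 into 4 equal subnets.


New prefix = 17 + 2 = 19
Each subnet has 8192 addresses
  41.36.128.0/19
  41.36.160.0/19
  41.36.192.0/19
  41.36.224.0/19
Subnets: 41.36.128.0/19, 41.36.160.0/19, 41.36.192.0/19, 41.36.224.0/19


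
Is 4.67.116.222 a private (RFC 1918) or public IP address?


RFC 1918 private ranges:
  10.0.0.0/8 (10.0.0.0 - 10.255.255.255)
  172.16.0.0/12 (172.16.0.0 - 172.31.255.255)
  192.168.0.0/16 (192.168.0.0 - 192.168.255.255)
Public (not in any RFC 1918 range)


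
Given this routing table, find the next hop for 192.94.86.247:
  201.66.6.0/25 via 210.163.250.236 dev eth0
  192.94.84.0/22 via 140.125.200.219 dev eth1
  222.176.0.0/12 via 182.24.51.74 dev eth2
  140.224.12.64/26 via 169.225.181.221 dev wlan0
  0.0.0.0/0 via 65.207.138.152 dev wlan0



Longest prefix match for 192.94.86.247:
  /25 201.66.6.0: no
  /22 192.94.84.0: MATCH
  /12 222.176.0.0: no
  /26 140.224.12.64: no
  /0 0.0.0.0: MATCH
Selected: next-hop 140.125.200.219 via eth1 (matched /22)


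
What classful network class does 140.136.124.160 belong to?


First octet: 140
Binary: 10001100
10xxxxxx -> Class B (128-191)
Class B, default mask 255.255.0.0 (/16)


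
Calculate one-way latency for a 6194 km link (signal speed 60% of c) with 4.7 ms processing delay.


Speed = 0.6 * 3e5 km/s = 180000 km/s
Propagation delay = 6194 / 180000 = 0.0344 s = 34.4111 ms
Processing delay = 4.7 ms
Total one-way latency = 39.1111 ms


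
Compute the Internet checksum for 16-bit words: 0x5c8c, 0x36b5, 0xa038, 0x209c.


Sum all words (with carry folding):
+ 0x5c8c = 0x5c8c
+ 0x36b5 = 0x9341
+ 0xa038 = 0x337a
+ 0x209c = 0x5416
One's complement: ~0x5416
Checksum = 0xabe9


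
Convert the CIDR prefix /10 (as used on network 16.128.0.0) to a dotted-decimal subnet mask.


/10 means 10 network bits, 22 host bits
Binary: 11111111110000000000000000000000
Mask: 255.192.0.0


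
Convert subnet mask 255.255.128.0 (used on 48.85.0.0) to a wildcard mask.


Subnet mask: 255.255.128.0
Wildcard = 255.255.255.255 - subnet mask
255 - 255 = 0
255 - 255 = 0
255 - 128 = 127
255 - 0 = 255
Wildcard: 0.0.127.255


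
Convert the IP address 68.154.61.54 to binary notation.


68 = 01000100
154 = 10011010
61 = 00111101
54 = 00110110
Binary: 01000100.10011010.00111101.00110110


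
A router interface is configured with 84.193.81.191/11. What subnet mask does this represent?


/11 means 11 network bits, 21 host bits
Binary: 11111111111000000000000000000000
Mask: 255.224.0.0


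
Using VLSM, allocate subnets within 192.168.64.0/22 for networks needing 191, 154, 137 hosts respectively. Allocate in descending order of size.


191 hosts -> /24 (254 usable): 192.168.64.0/24
154 hosts -> /24 (254 usable): 192.168.65.0/24
137 hosts -> /24 (254 usable): 192.168.66.0/24
Allocation: 192.168.64.0/24 (191 hosts, 254 usable); 192.168.65.0/24 (154 hosts, 254 usable); 192.168.66.0/24 (137 hosts, 254 usable)


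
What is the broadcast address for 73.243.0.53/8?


Network: 73.0.0.0/8
Host bits = 24
Set all host bits to 1:
Broadcast: 73.255.255.255


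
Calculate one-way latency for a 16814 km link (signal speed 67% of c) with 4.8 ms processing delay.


Speed = 0.67 * 3e5 km/s = 201000 km/s
Propagation delay = 16814 / 201000 = 0.0837 s = 83.6517 ms
Processing delay = 4.8 ms
Total one-way latency = 88.4517 ms


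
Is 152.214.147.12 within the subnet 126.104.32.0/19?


Subnet network: 126.104.32.0
Test IP AND mask: 152.214.128.0
No, 152.214.147.12 is not in 126.104.32.0/19


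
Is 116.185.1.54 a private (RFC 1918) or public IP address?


RFC 1918 private ranges:
  10.0.0.0/8 (10.0.0.0 - 10.255.255.255)
  172.16.0.0/12 (172.16.0.0 - 172.31.255.255)
  192.168.0.0/16 (192.168.0.0 - 192.168.255.255)
Public (not in any RFC 1918 range)


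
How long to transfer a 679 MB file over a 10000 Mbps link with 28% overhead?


Effective throughput = 10000 * (1 - 28/100) = 7200 Mbps
File size in Mb = 679 * 8 = 5432 Mb
Time = 5432 / 7200
Time = 0.7544 seconds


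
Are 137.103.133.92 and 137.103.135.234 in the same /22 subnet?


Mask: 255.255.252.0
137.103.133.92 AND mask = 137.103.132.0
137.103.135.234 AND mask = 137.103.132.0
Yes, same subnet (137.103.132.0)


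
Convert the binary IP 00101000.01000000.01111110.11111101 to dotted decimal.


00101000 = 40
01000000 = 64
01111110 = 126
11111101 = 253
IP: 40.64.126.253


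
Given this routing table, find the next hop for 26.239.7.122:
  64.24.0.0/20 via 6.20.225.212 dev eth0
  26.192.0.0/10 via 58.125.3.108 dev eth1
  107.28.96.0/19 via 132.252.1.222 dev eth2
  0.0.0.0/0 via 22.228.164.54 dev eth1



Longest prefix match for 26.239.7.122:
  /20 64.24.0.0: no
  /10 26.192.0.0: MATCH
  /19 107.28.96.0: no
  /0 0.0.0.0: MATCH
Selected: next-hop 58.125.3.108 via eth1 (matched /10)
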